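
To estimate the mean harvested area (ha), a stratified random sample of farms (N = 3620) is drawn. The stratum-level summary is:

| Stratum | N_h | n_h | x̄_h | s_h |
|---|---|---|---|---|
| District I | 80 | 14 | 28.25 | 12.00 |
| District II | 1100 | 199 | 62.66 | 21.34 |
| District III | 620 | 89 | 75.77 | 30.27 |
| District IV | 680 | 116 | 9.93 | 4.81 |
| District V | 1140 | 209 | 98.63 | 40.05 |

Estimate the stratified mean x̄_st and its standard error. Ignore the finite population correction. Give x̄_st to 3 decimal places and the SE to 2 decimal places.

x̄_st = Σ W_h x̄_h = (80·28.25 + 1100·62.66 + 620·75.77 + 680·9.93 + 1140·98.63)/3620 = 65.56740
V̂(x̄_st) = Σ W_h² s_h²/n_h, with W_h = N_h/N and N = 3620:
  stratum District I: (80/3620)²·12.00²/14 = 0.00502339
  stratum District II: (1100/3620)²·21.34²/199 = 0.211302
  stratum District III: (620/3620)²·30.27²/89 = 0.301996
  stratum District IV: (680/3620)²·4.81²/116 = 0.00703773
  stratum District V: (1140/3620)²·40.05²/209 = 0.761117
V̂(x̄_st) = 1.28648
SE(x̄_st) = √1.28648 = 1.13423

x̄_st ≈ 65.567, SE ≈ 1.13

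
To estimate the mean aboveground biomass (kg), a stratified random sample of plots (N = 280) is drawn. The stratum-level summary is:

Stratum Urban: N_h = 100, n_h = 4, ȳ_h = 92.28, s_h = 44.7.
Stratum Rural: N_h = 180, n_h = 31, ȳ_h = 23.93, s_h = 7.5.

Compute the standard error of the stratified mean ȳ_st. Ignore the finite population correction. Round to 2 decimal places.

V̂(ȳ_st) = Σ W_h² s_h²/n_h, with W_h = N_h/N and N = 280:
  stratum Urban: (100/280)²·44.7²/4 = 63.7146
  stratum Rural: (180/280)²·7.5²/31 = 0.749877
V̂(ȳ_st) = 64.4645
SE(ȳ_st) = √64.4645 = 8.02898

SE(ȳ_st) ≈ 8.03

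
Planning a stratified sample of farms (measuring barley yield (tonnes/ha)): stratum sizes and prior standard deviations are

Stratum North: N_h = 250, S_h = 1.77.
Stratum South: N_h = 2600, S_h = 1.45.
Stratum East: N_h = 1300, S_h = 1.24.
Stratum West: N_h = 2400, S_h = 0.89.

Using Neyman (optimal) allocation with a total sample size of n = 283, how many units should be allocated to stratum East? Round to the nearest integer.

Neyman allocation: n_h = n · N_h S_h / Σ N_i S_i, with n = 283.
  stratum North: N_h·S_h = 250·1.77 = 442.50
  stratum South: N_h·S_h = 2600·1.45 = 3770.00
  stratum East: N_h·S_h = 1300·1.24 = 1612.00
  stratum West: N_h·S_h = 2400·0.89 = 2136.00
Σ N_h S_h = 7960.50
n for stratum East = 283·1612.00/7960.50 = 57.307 → 57

57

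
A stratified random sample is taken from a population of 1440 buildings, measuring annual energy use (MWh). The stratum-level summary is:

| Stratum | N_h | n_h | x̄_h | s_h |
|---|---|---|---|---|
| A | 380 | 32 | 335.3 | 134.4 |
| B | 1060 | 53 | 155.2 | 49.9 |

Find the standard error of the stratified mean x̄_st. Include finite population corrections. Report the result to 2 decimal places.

V̂(x̄_st) = Σ W_h² (1 − n_h/N_h) s_h²/n_h, with W_h = N_h/N and N = 1440:
  stratum A: (380/1440)²·(1 − 32/380)·134.4²/32 = 35.9987
  stratum B: (1060/1440)²·(1 − 53/1060)·49.9²/53 = 24.1844
V̂(x̄_st) = 60.1831
SE(x̄_st) = √60.1831 = 7.75778

SE(x̄_st) ≈ 7.76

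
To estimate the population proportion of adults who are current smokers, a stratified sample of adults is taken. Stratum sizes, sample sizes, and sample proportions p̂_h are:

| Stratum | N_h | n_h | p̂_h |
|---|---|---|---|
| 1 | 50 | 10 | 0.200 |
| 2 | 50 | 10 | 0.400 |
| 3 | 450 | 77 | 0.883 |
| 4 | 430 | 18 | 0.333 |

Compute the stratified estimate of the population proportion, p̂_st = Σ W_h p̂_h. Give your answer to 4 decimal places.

p̂_st ≈ 0.5822

N = 980; stratum weights W_h = N_h/N.
p̂_st = Σ W_h p̂_h = (50·0.200 + 50·0.400 + 450·0.883 + 430·0.333)/980 = 0.58218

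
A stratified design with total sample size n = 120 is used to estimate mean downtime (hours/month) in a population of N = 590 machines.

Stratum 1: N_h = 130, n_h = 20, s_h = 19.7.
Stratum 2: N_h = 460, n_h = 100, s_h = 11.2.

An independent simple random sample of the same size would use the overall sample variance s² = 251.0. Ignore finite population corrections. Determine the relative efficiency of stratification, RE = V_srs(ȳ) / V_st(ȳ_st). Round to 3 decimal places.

RE ≈ 1.227

V̂(ȳ_st) = Σ W_h² s_h²/n_h, with W_h = N_h/N and N = 590:
  stratum 1: (130/590)²·19.7²/20 = 0.942074
  stratum 2: (460/590)²·11.2²/100 = 0.762514
V_st = 1.70459
V_srs = s²/n = 251.0/120 = 2.09167
Relative efficiency = V_srs / V_st = 2.09167/1.70459 = 1.2271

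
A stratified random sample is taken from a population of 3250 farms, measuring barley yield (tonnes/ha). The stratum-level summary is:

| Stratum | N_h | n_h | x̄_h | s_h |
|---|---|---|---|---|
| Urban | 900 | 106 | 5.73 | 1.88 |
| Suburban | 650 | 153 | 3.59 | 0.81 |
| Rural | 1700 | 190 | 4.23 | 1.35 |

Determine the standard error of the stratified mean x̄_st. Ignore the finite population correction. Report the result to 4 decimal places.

SE(x̄_st) ≈ 0.0732

V̂(x̄_st) = Σ W_h² s_h²/n_h, with W_h = N_h/N and N = 3250:
  stratum Urban: (900/3250)²·1.88²/106 = 0.00255698
  stratum Suburban: (650/3250)²·0.81²/153 = 0.000171529
  stratum Rural: (1700/3250)²·1.35²/190 = 0.00262449
V̂(x̄_st) = 0.005353
SE(x̄_st) = √0.005353 = 0.0731642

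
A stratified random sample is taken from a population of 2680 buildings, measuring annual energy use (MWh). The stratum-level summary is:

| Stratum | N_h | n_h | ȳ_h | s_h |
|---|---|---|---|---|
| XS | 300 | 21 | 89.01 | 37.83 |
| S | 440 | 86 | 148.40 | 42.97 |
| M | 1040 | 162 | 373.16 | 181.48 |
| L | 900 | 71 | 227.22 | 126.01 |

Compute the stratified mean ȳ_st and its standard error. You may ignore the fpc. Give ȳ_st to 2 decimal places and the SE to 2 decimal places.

ȳ_st ≈ 255.44, SE ≈ 7.57

ȳ_st = Σ W_h ȳ_h = (300·89.01 + 440·148.40 + 1040·373.16 + 900·227.22)/2680 = 255.44157
V̂(ȳ_st) = Σ W_h² s_h²/n_h, with W_h = N_h/N and N = 2680:
  stratum XS: (300/2680)²·37.83²/21 = 0.853938
  stratum S: (440/2680)²·42.97²/86 = 0.578719
  stratum M: (1040/2680)²·181.48²/162 = 30.6154
  stratum L: (900/2680)²·126.01²/71 = 25.2213
V̂(ȳ_st) = 57.2693
SE(ȳ_st) = √57.2693 = 7.56765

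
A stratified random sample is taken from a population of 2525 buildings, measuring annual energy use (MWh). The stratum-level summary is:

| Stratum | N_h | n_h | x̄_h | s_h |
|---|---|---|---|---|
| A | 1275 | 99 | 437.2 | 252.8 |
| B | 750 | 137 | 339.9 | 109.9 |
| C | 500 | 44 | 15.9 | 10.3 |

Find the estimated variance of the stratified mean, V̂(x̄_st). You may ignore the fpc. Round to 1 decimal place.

V̂(x̄_st) ≈ 172.5

V̂(x̄_st) = Σ W_h² s_h²/n_h, with W_h = N_h/N and N = 2525:
  stratum A: (1275/2525)²·252.8²/99 = 164.595
  stratum B: (750/2525)²·109.9²/137 = 7.77812
  stratum C: (500/2525)²·10.3²/44 = 0.0945451
V̂(x̄_st) = 172.468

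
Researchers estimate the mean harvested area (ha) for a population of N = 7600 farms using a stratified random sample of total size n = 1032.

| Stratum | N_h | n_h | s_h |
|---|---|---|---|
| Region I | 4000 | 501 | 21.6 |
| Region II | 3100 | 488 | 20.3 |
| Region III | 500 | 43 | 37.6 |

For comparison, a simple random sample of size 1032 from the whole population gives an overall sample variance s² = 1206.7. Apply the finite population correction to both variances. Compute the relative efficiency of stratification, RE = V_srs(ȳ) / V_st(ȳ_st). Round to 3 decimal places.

V̂(ȳ_st) = Σ W_h² (1 − n_h/N_h) s_h²/n_h, with W_h = N_h/N and N = 7600:
  stratum Region I: (4000/7600)²·(1 − 501/4000)·21.6²/501 = 0.225656
  stratum Region II: (3100/7600)²·(1 − 488/3100)·20.3²/488 = 0.11838
  stratum Region III: (500/7600)²·(1 − 43/500)·37.6²/43 = 0.130067
V_st = 0.474103
V_srs = (1 − 1032/7600)·1206.7/1032 = 1.01051
Relative efficiency = V_srs / V_st = 1.01051/0.474103 = 2.1314

RE ≈ 2.131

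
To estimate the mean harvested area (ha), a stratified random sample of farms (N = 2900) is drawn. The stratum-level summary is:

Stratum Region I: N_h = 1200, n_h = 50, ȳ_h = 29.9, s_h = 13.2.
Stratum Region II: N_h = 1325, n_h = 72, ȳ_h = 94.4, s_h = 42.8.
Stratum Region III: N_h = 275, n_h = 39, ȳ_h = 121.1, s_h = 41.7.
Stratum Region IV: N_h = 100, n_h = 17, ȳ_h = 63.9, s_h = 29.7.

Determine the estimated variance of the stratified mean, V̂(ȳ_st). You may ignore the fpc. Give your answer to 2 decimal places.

V̂(ȳ_st) ≈ 6.37

V̂(ȳ_st) = Σ W_h² s_h²/n_h, with W_h = N_h/N and N = 2900:
  stratum Region I: (1200/2900)²·13.2²/50 = 0.596684
  stratum Region II: (1325/2900)²·42.8²/72 = 5.31118
  stratum Region III: (275/2900)²·41.7²/39 = 0.400938
  stratum Region IV: (100/2900)²·29.7²/17 = 0.0616976
V̂(ȳ_st) = 6.3705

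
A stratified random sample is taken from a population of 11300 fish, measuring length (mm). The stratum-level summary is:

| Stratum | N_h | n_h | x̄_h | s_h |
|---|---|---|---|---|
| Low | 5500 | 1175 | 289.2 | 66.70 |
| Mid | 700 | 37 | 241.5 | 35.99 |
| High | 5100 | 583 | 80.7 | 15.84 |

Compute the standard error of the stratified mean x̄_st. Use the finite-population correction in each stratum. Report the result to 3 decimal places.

V̂(x̄_st) = Σ W_h² (1 − n_h/N_h) s_h²/n_h, with W_h = N_h/N and N = 11300:
  stratum Low: (5500/11300)²·(1 − 1175/5500)·66.70²/1175 = 0.705352
  stratum Mid: (700/11300)²·(1 − 37/700)·35.99²/37 = 0.127238
  stratum High: (5100/11300)²·(1 − 583/5100)·15.84²/583 = 0.0776435
V̂(x̄_st) = 0.910233
SE(x̄_st) = √0.910233 = 0.954061

SE(x̄_st) ≈ 0.954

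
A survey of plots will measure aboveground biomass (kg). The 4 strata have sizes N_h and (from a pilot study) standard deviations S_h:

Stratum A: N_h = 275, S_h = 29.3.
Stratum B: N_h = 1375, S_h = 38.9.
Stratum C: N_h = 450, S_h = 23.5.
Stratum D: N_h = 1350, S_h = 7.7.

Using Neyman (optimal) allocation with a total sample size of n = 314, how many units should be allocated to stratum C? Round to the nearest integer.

Neyman allocation: n_h = n · N_h S_h / Σ N_i S_i, with n = 314.
  stratum A: N_h·S_h = 275·29.3 = 8057.50
  stratum B: N_h·S_h = 1375·38.9 = 53487.50
  stratum C: N_h·S_h = 450·23.5 = 10575.00
  stratum D: N_h·S_h = 1350·7.7 = 10395.00
Σ N_h S_h = 82515.00
n for stratum C = 314·10575.00/82515.00 = 40.242 → 40

40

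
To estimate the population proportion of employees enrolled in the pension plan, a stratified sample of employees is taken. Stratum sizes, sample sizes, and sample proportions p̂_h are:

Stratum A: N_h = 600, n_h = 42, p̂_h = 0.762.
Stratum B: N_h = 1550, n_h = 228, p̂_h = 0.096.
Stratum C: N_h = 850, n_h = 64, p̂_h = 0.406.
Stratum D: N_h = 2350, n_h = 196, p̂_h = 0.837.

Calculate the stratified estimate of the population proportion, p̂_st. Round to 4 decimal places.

N = 5350; stratum weights W_h = N_h/N.
p̂_st = Σ W_h p̂_h = (600·0.762 + 1550·0.096 + 850·0.406 + 2350·0.837)/5350 = 0.54543

p̂_st ≈ 0.5454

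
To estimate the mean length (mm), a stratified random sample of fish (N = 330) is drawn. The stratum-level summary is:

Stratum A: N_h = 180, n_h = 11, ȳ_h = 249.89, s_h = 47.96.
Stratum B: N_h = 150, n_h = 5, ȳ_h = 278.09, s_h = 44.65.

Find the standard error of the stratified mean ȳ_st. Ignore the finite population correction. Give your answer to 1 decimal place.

SE(ȳ_st) ≈ 12.0

V̂(ȳ_st) = Σ W_h² s_h²/n_h, with W_h = N_h/N and N = 330:
  stratum A: (180/330)²·47.96²/11 = 62.2132
  stratum B: (150/330)²·44.65²/5 = 82.3811
V̂(ȳ_st) = 144.594
SE(ȳ_st) = √144.594 = 12.0247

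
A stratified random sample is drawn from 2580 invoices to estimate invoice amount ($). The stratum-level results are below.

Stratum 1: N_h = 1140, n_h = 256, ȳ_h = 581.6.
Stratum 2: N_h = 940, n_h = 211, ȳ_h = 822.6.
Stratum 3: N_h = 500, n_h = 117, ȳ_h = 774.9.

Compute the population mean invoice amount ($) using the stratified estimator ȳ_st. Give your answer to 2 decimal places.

N = Σ N_h = 2580. Stratum weights W_h = N_h/N.
ȳ_st = (1140·581.6 + 940·822.6 + 500·774.9) / 2580 = 706.8674

ȳ_st ≈ 706.87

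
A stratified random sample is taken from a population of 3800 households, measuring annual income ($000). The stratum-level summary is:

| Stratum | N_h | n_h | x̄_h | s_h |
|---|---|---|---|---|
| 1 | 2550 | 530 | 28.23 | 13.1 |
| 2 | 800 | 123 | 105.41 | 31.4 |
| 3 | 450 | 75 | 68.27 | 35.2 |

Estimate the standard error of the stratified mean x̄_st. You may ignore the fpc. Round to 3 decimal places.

V̂(x̄_st) = Σ W_h² s_h²/n_h, with W_h = N_h/N and N = 3800:
  stratum 1: (2550/3800)²·13.1²/530 = 0.145808
  stratum 2: (800/3800)²·31.4²/123 = 0.355277
  stratum 3: (450/3800)²·35.2²/75 = 0.231676
V̂(x̄_st) = 0.732761
SE(x̄_st) = √0.732761 = 0.856015

SE(x̄_st) ≈ 0.856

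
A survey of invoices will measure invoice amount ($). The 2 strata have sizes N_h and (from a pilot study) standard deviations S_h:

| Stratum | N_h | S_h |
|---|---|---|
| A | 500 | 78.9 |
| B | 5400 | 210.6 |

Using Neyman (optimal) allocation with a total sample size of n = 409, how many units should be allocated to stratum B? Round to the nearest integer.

395

Neyman allocation: n_h = n · N_h S_h / Σ N_i S_i, with n = 409.
  stratum A: N_h·S_h = 500·78.9 = 39450.00
  stratum B: N_h·S_h = 5400·210.6 = 1137240.00
Σ N_h S_h = 1176690.00
n for stratum B = 409·1137240.00/1176690.00 = 395.288 → 395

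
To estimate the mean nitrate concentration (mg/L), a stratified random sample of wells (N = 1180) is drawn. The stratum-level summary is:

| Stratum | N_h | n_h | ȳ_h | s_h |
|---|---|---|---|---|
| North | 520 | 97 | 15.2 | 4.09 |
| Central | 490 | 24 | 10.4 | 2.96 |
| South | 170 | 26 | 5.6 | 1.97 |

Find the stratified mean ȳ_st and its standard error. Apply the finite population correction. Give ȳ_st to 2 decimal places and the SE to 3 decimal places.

ȳ_st ≈ 11.82, SE ≈ 0.300

ȳ_st = Σ W_h ȳ_h = (520·15.2 + 490·10.4 + 170·5.6)/1180 = 11.82373
V̂(ȳ_st) = Σ W_h² (1 − n_h/N_h) s_h²/n_h, with W_h = N_h/N and N = 1180:
  stratum North: (520/1180)²·(1 − 97/520)·4.09²/97 = 0.027243
  stratum Central: (490/1180)²·(1 − 24/490)·2.96²/24 = 0.0598674
  stratum South: (170/1180)²·(1 − 26/170)·1.97²/26 = 0.00262426
V̂(ȳ_st) = 0.0897346
SE(ȳ_st) = √0.0897346 = 0.299557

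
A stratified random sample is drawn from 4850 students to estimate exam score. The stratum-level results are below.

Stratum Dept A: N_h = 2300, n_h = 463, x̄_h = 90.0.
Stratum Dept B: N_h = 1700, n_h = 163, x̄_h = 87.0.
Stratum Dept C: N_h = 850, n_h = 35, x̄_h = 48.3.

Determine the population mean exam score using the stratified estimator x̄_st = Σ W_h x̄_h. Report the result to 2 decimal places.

x̄_st ≈ 81.64

N = Σ N_h = 4850. Stratum weights W_h = N_h/N.
x̄_st = (2300·90.0 + 1700·87.0 + 850·48.3) / 4850 = 81.6402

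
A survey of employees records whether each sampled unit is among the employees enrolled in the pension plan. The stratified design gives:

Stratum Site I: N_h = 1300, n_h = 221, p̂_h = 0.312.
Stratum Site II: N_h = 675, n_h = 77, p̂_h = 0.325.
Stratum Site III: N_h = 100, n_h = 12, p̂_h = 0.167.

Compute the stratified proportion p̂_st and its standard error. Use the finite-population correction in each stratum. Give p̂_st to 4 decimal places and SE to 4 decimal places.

p̂_st ≈ 0.3092, SE ≈ 0.0248

N = 2075; stratum weights W_h = N_h/N.
p̂_st = Σ W_h p̂_h = (1300·0.312 + 675·0.325 + 100·0.167)/2075 = 0.30924
V̂(p̂_st) = Σ W_h² (1 − n_h/N_h) p̂_h(1−p̂_h)/(n_h−1):
  stratum Site I: (1300/2075)²·(1 − 221/1300)·0.312·0.688/220 = 0.00031787
  stratum Site II: (675/2075)²·(1 − 77/675)·0.325·0.675/76 = 0.000270609
  stratum Site III: (100/2075)²·(1 − 12/100)·0.167·0.833/11 = 2.58473e-05
V̂(p̂_st) = 0.000614326; SE = √V̂ = 0.0247856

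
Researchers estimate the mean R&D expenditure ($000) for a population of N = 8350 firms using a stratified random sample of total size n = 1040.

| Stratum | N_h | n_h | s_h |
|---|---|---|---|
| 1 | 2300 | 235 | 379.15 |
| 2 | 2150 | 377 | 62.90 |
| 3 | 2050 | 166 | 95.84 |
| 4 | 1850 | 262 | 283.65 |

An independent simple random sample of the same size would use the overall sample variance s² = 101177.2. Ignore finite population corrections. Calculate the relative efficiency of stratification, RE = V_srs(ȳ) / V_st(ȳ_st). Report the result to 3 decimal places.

V̂(ȳ_st) = Σ W_h² s_h²/n_h, with W_h = N_h/N and N = 8350:
  stratum 1: (2300/8350)²·379.15²/235 = 46.4127
  stratum 2: (2150/8350)²·62.90²/377 = 0.695767
  stratum 3: (2050/8350)²·95.84²/166 = 3.33519
  stratum 4: (1850/8350)²·283.65²/262 = 15.0742
V_st = 65.5179
V_srs = s²/n = 101177.2/1040 = 97.2858
Relative efficiency = V_srs / V_st = 97.2858/65.5179 = 1.4849

RE ≈ 1.485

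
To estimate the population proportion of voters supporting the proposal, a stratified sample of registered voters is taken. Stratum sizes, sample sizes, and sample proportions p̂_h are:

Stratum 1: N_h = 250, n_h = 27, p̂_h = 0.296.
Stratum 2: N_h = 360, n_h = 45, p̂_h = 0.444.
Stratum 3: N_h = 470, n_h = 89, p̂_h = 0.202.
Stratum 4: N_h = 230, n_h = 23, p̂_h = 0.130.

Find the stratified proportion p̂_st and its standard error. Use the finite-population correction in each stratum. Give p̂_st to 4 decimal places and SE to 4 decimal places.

N = 1310; stratum weights W_h = N_h/N.
p̂_st = Σ W_h p̂_h = (250·0.296 + 360·0.444 + 470·0.202 + 230·0.130)/1310 = 0.27380
V̂(p̂_st) = Σ W_h² (1 − n_h/N_h) p̂_h(1−p̂_h)/(n_h−1):
  stratum 1: (250/1310)²·(1 − 27/250)·0.296·0.704/26 = 0.000260371
  stratum 2: (360/1310)²·(1 − 45/360)·0.444·0.556/44 = 0.000370745
  stratum 3: (470/1310)²·(1 − 89/470)·0.202·0.798/88 = 0.00019114
  stratum 4: (230/1310)²·(1 − 23/230)·0.130·0.870/22 = 0.000142625
V̂(p̂_st) = 0.000964882; SE = √V̂ = 0.0310625

p̂_st ≈ 0.2738, SE ≈ 0.0311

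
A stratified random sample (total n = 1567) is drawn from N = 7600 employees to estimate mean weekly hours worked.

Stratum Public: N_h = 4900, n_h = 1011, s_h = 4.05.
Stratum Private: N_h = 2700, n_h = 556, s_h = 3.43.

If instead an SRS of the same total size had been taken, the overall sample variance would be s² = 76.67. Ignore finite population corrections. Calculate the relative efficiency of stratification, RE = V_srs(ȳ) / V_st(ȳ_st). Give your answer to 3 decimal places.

V̂(ȳ_st) = Σ W_h² s_h²/n_h, with W_h = N_h/N and N = 7600:
  stratum Public: (4900/7600)²·4.05²/1011 = 0.0067441
  stratum Private: (2700/7600)²·3.43²/556 = 0.00267063
V_st = 0.00941473
V_srs = s²/n = 76.67/1567 = 0.0489279
Relative efficiency = V_srs / V_st = 0.0489279/0.00941473 = 5.1970

RE ≈ 5.197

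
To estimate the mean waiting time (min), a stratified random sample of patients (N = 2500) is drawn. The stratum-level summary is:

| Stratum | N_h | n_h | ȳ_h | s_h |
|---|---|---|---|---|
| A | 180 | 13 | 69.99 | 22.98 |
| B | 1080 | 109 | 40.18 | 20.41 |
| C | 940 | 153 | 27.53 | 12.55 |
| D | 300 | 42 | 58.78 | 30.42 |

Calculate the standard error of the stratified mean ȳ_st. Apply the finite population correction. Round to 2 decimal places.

SE(ȳ_st) ≈ 1.11

V̂(ȳ_st) = Σ W_h² (1 − n_h/N_h) s_h²/n_h, with W_h = N_h/N and N = 2500:
  stratum A: (180/2500)²·(1 − 13/180)·22.98²/13 = 0.195373
  stratum B: (1080/2500)²·(1 − 109/1080)·20.41²/109 = 0.641243
  stratum C: (940/2500)²·(1 − 153/940)·12.55²/153 = 0.121848
  stratum D: (300/2500)²·(1 − 42/300)·30.42²/42 = 0.272854
V̂(ȳ_st) = 1.23132
SE(ȳ_st) = √1.23132 = 1.10965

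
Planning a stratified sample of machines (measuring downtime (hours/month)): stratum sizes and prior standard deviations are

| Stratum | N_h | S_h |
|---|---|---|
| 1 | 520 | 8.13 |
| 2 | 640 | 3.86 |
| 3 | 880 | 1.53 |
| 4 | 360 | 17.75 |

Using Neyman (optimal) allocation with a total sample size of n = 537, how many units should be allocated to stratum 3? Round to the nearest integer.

Neyman allocation: n_h = n · N_h S_h / Σ N_i S_i, with n = 537.
  stratum 1: N_h·S_h = 520·8.13 = 4227.60
  stratum 2: N_h·S_h = 640·3.86 = 2470.40
  stratum 3: N_h·S_h = 880·1.53 = 1346.40
  stratum 4: N_h·S_h = 360·17.75 = 6390.00
Σ N_h S_h = 14434.40
n for stratum 3 = 537·1346.40/14434.40 = 50.090 → 50

50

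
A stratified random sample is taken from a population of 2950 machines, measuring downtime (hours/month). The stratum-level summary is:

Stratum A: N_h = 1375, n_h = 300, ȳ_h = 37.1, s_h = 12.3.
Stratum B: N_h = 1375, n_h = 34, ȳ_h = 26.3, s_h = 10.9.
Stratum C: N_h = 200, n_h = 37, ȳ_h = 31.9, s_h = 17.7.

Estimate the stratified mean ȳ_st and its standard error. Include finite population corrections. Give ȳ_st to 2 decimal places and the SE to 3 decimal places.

ȳ_st = Σ W_h ȳ_h = (1375·37.1 + 1375·26.3 + 200·31.9)/2950 = 31.71356
V̂(ȳ_st) = Σ W_h² (1 − n_h/N_h) s_h²/n_h, with W_h = N_h/N and N = 2950:
  stratum A: (1375/2950)²·(1 − 300/1375)·12.3²/300 = 0.0856557
  stratum B: (1375/2950)²·(1 − 34/1375)·10.9²/34 = 0.740392
  stratum C: (200/2950)²·(1 − 37/200)·17.7²/37 = 0.0317189
V̂(ȳ_st) = 0.857766
SE(ȳ_st) = √0.857766 = 0.926157

ȳ_st ≈ 31.71, SE ≈ 0.926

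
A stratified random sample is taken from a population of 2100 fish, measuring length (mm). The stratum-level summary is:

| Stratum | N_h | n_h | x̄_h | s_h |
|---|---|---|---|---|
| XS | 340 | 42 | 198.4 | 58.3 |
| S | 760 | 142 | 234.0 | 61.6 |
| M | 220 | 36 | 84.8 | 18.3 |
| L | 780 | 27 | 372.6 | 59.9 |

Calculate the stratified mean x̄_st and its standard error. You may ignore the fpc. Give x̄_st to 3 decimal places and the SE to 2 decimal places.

x̄_st = Σ W_h x̄_h = (340·198.4 + 760·234.0 + 220·84.8 + 780·372.6)/2100 = 264.08571
V̂(x̄_st) = Σ W_h² s_h²/n_h, with W_h = N_h/N and N = 2100:
  stratum XS: (340/2100)²·58.3²/42 = 2.12132
  stratum S: (760/2100)²·61.6²/142 = 3.49995
  stratum M: (220/2100)²·18.3²/36 = 0.102095
  stratum L: (780/2100)²·59.9²/27 = 18.3333
V̂(x̄_st) = 24.0567
SE(x̄_st) = √24.0567 = 4.90476

x̄_st ≈ 264.086, SE ≈ 4.90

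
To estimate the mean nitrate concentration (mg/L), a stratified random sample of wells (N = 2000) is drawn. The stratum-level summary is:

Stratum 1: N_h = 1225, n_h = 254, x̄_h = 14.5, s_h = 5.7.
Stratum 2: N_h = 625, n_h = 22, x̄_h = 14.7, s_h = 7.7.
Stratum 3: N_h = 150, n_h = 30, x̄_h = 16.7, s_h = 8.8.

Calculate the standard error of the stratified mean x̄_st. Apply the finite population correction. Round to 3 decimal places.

V̂(x̄_st) = Σ W_h² (1 − n_h/N_h) s_h²/n_h, with W_h = N_h/N and N = 2000:
  stratum 1: (1225/2000)²·(1 − 254/1225)·5.7²/254 = 0.0380374
  stratum 2: (625/2000)²·(1 − 22/625)·7.7²/22 = 0.25392
  stratum 3: (150/2000)²·(1 − 30/150)·8.8²/30 = 0.011616
V̂(x̄_st) = 0.303573
SE(x̄_st) = √0.303573 = 0.550975

SE(x̄_st) ≈ 0.551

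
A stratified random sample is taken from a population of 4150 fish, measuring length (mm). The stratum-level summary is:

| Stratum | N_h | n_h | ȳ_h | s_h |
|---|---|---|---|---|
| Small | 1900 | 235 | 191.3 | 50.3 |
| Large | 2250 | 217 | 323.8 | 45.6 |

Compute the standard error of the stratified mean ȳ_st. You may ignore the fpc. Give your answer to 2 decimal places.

SE(ȳ_st) ≈ 2.25

V̂(ȳ_st) = Σ W_h² s_h²/n_h, with W_h = N_h/N and N = 4150:
  stratum Small: (1900/4150)²·50.3²/235 = 2.25673
  stratum Large: (2250/4150)²·45.6²/217 = 2.81669
V̂(ȳ_st) = 5.07342
SE(ȳ_st) = √5.07342 = 2.25242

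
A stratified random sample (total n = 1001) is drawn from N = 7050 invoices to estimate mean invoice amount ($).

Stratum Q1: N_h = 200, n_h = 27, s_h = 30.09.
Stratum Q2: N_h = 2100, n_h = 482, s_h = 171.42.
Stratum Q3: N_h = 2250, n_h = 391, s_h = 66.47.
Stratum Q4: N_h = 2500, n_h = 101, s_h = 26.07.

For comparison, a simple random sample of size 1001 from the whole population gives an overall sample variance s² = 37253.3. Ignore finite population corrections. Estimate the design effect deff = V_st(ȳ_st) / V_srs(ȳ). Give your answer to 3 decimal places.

deff ≈ 0.200

V̂(ȳ_st) = Σ W_h² s_h²/n_h, with W_h = N_h/N and N = 7050:
  stratum Q1: (200/7050)²·30.09²/27 = 0.0269875
  stratum Q2: (2100/7050)²·171.42²/482 = 5.40924
  stratum Q3: (2250/7050)²·66.47²/391 = 1.15096
  stratum Q4: (2500/7050)²·26.07²/101 = 0.846179
V_st = 7.43337
V_srs = s²/n = 37253.3/1001 = 37.2161
deff = V_st / V_srs = 7.43337/37.2161 = 0.1997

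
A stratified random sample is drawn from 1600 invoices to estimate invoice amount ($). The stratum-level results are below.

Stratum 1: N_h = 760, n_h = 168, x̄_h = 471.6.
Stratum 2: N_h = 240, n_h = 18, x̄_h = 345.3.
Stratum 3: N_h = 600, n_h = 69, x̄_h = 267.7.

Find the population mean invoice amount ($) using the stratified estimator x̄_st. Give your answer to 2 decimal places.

N = Σ N_h = 1600. Stratum weights W_h = N_h/N.
x̄_st = (760·471.6 + 240·345.3 + 600·267.7) / 1600 = 376.1925

x̄_st ≈ 376.19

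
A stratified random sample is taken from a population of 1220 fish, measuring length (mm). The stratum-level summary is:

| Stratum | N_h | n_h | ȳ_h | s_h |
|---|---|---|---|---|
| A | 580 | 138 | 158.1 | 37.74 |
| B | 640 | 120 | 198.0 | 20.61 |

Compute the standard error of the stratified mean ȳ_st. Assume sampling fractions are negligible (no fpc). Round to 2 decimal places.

SE(ȳ_st) ≈ 1.82

V̂(ȳ_st) = Σ W_h² s_h²/n_h, with W_h = N_h/N and N = 1220:
  stratum A: (580/1220)²·37.74²/138 = 2.33271
  stratum B: (640/1220)²·20.61²/120 = 0.974126
V̂(ȳ_st) = 3.30684
SE(ȳ_st) = √3.30684 = 1.81847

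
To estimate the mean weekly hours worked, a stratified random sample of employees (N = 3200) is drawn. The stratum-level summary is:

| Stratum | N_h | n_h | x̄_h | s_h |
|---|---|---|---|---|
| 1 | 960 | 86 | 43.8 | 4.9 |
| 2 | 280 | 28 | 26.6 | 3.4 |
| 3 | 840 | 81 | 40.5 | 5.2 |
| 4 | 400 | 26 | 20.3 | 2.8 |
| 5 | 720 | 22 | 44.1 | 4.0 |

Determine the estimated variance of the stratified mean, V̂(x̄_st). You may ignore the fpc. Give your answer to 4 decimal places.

V̂(x̄_st) = Σ W_h² s_h²/n_h, with W_h = N_h/N and N = 3200:
  stratum 1: (960/3200)²·4.9²/86 = 0.0251267
  stratum 2: (280/3200)²·3.4²/28 = 0.00316094
  stratum 3: (840/3200)²·5.2²/81 = 0.0230028
  stratum 4: (400/3200)²·2.8²/26 = 0.00471154
  stratum 5: (720/3200)²·4.0²/22 = 0.0368182
V̂(x̄_st) = 0.0928202

V̂(x̄_st) ≈ 0.0928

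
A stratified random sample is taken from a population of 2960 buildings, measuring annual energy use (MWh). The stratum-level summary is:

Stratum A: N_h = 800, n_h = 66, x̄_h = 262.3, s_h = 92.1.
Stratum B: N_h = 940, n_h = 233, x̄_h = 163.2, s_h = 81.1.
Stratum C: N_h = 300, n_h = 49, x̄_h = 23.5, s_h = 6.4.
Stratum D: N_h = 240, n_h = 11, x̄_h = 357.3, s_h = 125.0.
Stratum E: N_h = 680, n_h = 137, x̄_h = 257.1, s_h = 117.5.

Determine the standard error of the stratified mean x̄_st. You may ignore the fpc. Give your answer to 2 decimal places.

SE(x̄_st) ≈ 5.19

V̂(x̄_st) = Σ W_h² s_h²/n_h, with W_h = N_h/N and N = 2960:
  stratum A: (800/2960)²·92.1²/66 = 9.38797
  stratum B: (940/2960)²·81.1²/233 = 2.84681
  stratum C: (300/2960)²·6.4²/49 = 0.00858663
  stratum D: (240/2960)²·125.0²/11 = 9.33827
  stratum E: (680/2960)²·117.5²/137 = 5.3185
V̂(x̄_st) = 26.9001
SE(x̄_st) = √26.9001 = 5.18653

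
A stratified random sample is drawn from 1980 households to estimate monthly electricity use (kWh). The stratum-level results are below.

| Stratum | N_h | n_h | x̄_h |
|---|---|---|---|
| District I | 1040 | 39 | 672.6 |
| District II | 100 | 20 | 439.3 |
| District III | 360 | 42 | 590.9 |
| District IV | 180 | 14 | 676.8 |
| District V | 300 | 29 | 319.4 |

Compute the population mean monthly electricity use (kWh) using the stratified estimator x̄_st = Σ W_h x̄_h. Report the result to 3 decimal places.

N = Σ N_h = 1980. Stratum weights W_h = N_h/N.
x̄_st = (1040·672.6 + 100·439.3 + 360·590.9 + 180·676.8 + 300·319.4) / 1980 = 592.82929

x̄_st ≈ 592.829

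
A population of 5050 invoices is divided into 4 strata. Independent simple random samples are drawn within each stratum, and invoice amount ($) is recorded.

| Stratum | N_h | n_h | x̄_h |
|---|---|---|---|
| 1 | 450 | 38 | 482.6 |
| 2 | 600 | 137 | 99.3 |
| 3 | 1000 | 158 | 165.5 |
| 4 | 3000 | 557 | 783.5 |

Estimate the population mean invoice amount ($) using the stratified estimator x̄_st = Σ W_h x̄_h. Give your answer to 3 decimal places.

x̄_st ≈ 553.020

N = Σ N_h = 5050. Stratum weights W_h = N_h/N.
x̄_st = (450·482.6 + 600·99.3 + 1000·165.5 + 3000·783.5) / 5050 = 553.01980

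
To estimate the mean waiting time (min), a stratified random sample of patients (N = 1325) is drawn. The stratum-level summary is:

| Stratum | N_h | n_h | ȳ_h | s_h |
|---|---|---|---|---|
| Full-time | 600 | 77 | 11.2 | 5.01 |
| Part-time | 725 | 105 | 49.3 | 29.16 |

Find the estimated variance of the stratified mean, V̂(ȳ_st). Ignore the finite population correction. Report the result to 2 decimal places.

V̂(ȳ_st) = Σ W_h² s_h²/n_h, with W_h = N_h/N and N = 1325:
  stratum Full-time: (600/1325)²·5.01²/77 = 0.0668429
  stratum Part-time: (725/1325)²·29.16²/105 = 2.42454
V̂(ȳ_st) = 2.49139

V̂(ȳ_st) ≈ 2.49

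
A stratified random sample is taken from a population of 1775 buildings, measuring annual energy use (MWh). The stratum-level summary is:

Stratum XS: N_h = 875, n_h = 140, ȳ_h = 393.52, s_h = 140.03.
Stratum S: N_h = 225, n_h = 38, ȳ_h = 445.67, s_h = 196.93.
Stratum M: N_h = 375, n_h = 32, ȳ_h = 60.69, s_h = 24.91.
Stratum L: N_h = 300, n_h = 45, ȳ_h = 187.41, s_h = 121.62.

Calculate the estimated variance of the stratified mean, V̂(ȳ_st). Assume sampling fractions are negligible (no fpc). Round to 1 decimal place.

V̂(ȳ_st) = Σ W_h² s_h²/n_h, with W_h = N_h/N and N = 1775:
  stratum XS: (875/1775)²·140.03²/140 = 34.0356
  stratum S: (225/1775)²·196.93²/38 = 16.3987
  stratum M: (375/1775)²·24.91²/32 = 0.865492
  stratum L: (300/1775)²·121.62²/45 = 9.38952
V̂(ȳ_st) = 60.6893

V̂(ȳ_st) ≈ 60.7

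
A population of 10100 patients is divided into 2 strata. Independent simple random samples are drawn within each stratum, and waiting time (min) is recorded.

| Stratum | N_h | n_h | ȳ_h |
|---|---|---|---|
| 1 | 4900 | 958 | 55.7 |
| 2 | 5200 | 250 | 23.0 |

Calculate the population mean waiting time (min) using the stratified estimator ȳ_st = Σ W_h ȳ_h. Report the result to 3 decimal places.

ȳ_st ≈ 38.864

N = Σ N_h = 10100. Stratum weights W_h = N_h/N.
ȳ_st = (4900·55.7 + 5200·23.0) / 10100 = 38.86436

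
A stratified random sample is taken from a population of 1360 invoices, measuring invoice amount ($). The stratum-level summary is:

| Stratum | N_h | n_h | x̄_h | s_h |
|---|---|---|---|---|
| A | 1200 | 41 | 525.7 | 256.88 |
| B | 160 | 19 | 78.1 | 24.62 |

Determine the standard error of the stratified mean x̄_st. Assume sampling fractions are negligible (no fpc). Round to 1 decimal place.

SE(x̄_st) ≈ 35.4

V̂(x̄_st) = Σ W_h² s_h²/n_h, with W_h = N_h/N and N = 1360:
  stratum A: (1200/1360)²·256.88²/41 = 1253.03
  stratum B: (160/1360)²·24.62²/19 = 0.441555
V̂(x̄_st) = 1253.47
SE(x̄_st) = √1253.47 = 35.4044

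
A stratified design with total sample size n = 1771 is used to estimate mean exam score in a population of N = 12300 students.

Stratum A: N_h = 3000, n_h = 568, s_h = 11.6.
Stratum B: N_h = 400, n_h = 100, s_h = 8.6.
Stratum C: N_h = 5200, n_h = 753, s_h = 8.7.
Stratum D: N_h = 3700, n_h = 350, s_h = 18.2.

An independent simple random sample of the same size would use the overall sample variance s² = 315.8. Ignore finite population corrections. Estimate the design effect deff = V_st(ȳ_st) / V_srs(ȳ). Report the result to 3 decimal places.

deff ≈ 0.664

V̂(ȳ_st) = Σ W_h² s_h²/n_h, with W_h = N_h/N and N = 12300:
  stratum A: (3000/12300)²·11.6²/568 = 0.0140929
  stratum B: (400/12300)²·8.6²/100 = 0.00078218
  stratum C: (5200/12300)²·8.7²/753 = 0.0179655
  stratum D: (3700/12300)²·18.2²/350 = 0.0856383
V_st = 0.118479
V_srs = s²/n = 315.8/1771 = 0.178317
deff = V_st / V_srs = 0.118479/0.178317 = 0.6644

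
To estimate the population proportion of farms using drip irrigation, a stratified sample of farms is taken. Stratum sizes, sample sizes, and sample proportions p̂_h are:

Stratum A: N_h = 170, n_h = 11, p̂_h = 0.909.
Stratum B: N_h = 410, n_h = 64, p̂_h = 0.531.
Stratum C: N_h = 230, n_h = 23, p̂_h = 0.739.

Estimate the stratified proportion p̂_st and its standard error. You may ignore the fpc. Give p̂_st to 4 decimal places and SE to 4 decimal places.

p̂_st ≈ 0.6694, SE ≈ 0.0457

N = 810; stratum weights W_h = N_h/N.
p̂_st = Σ W_h p̂_h = (170·0.909 + 410·0.531 + 230·0.739)/810 = 0.66940
V̂(p̂_st) = Σ W_h² p̂_h(1−p̂_h)/(n_h−1):
  stratum A: (170/810)²·0.909·0.091/10 = 0.000364362
  stratum B: (410/810)²·0.531·0.469/63 = 0.0010128
  stratum C: (230/810)²·0.739·0.261/22 = 0.000706884
V̂(p̂_st) = 0.00208405; SE = √V̂ = 0.0456514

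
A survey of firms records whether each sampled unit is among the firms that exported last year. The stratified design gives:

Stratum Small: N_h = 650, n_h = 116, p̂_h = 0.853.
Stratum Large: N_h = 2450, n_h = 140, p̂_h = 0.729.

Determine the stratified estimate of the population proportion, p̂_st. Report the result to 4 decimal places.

p̂_st ≈ 0.7550

N = 3100; stratum weights W_h = N_h/N.
p̂_st = Σ W_h p̂_h = (650·0.853 + 2450·0.729)/3100 = 0.75500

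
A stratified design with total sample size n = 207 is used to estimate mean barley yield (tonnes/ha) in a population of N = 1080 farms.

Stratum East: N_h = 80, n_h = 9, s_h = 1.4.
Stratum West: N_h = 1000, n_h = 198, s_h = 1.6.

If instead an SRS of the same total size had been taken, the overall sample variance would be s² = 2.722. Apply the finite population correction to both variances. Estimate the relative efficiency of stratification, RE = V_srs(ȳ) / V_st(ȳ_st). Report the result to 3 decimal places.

RE ≈ 1.068

V̂(ȳ_st) = Σ W_h² (1 − n_h/N_h) s_h²/n_h, with W_h = N_h/N and N = 1080:
  stratum East: (80/1080)²·(1 − 9/80)·1.4²/9 = 0.00106051
  stratum West: (1000/1080)²·(1 − 198/1000)·1.6²/198 = 0.00889
V_st = 0.00995051
V_srs = (1 − 207/1080)·2.722/207 = 0.0106294
Relative efficiency = V_srs / V_st = 0.0106294/0.00995051 = 1.0682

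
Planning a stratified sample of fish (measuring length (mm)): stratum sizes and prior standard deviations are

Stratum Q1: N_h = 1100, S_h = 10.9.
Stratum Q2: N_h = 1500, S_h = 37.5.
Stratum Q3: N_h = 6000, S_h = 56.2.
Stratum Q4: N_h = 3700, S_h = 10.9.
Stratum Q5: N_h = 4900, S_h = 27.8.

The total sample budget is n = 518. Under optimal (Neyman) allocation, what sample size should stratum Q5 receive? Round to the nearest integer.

121

Neyman allocation: n_h = n · N_h S_h / Σ N_i S_i, with n = 518.
  stratum Q1: N_h·S_h = 1100·10.9 = 11990.00
  stratum Q2: N_h·S_h = 1500·37.5 = 56250.00
  stratum Q3: N_h·S_h = 6000·56.2 = 337200.00
  stratum Q4: N_h·S_h = 3700·10.9 = 40330.00
  stratum Q5: N_h·S_h = 4900·27.8 = 136220.00
Σ N_h S_h = 581990.00
n for stratum Q5 = 518·136220.00/581990.00 = 121.243 → 121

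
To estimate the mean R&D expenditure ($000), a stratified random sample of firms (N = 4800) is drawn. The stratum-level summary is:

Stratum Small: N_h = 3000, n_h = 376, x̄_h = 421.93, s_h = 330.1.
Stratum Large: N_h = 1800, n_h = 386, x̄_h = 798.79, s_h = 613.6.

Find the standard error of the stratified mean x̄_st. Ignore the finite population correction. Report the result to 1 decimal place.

SE(x̄_st) ≈ 15.8

V̂(x̄_st) = Σ W_h² s_h²/n_h, with W_h = N_h/N and N = 4800:
  stratum Small: (3000/4800)²·330.1²/376 = 113.204
  stratum Large: (1800/4800)²·613.6²/386 = 137.166
V̂(x̄_st) = 250.37
SE(x̄_st) = √250.37 = 15.8231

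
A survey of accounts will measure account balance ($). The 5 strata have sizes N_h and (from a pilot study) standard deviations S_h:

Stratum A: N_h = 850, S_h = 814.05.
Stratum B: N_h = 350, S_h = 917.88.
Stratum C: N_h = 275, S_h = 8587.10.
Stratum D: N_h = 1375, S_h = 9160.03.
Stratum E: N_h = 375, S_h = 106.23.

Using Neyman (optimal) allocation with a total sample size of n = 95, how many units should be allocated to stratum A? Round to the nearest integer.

Neyman allocation: n_h = n · N_h S_h / Σ N_i S_i, with n = 95.
  stratum A: N_h·S_h = 850·814.05 = 691942.50
  stratum B: N_h·S_h = 350·917.88 = 321258.00
  stratum C: N_h·S_h = 275·8587.10 = 2361452.50
  stratum D: N_h·S_h = 1375·9160.03 = 12595041.25
  stratum E: N_h·S_h = 375·106.23 = 39836.25
Σ N_h S_h = 16009530.50
n for stratum A = 95·691942.50/16009530.50 = 4.106 → 4

4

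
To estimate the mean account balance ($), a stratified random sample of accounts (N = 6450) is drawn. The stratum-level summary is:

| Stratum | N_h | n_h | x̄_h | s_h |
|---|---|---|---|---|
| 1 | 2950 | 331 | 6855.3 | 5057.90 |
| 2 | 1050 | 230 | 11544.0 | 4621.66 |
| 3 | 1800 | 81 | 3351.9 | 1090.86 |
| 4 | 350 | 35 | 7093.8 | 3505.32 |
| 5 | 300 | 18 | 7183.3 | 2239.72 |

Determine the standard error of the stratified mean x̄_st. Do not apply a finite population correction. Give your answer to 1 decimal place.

SE(x̄_st) ≈ 146.3

V̂(x̄_st) = Σ W_h² s_h²/n_h, with W_h = N_h/N and N = 6450:
  stratum 1: (2950/6450)²·5057.90²/331 = 16167.3
  stratum 2: (1050/6450)²·4621.66²/230 = 2461.09
  stratum 3: (1800/6450)²·1090.86²/81 = 1144.14
  stratum 4: (350/6450)²·3505.32²/35 = 1033.72
  stratum 5: (300/6450)²·2239.72²/18 = 602.89
V̂(x̄_st) = 21409.1
SE(x̄_st) = √21409.1 = 146.319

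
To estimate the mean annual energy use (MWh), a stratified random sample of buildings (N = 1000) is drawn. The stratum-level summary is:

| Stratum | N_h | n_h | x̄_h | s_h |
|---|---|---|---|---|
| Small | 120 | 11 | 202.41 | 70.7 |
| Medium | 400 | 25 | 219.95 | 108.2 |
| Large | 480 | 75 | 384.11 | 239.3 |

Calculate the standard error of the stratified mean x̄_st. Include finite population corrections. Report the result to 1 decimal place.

V̂(x̄_st) = Σ W_h² (1 − n_h/N_h) s_h²/n_h, with W_h = N_h/N and N = 1000:
  stratum Small: (120/1000)²·(1 − 11/120)·70.7²/11 = 5.94366
  stratum Medium: (400/1000)²·(1 − 25/400)·108.2²/25 = 70.2434
  stratum Large: (480/1000)²·(1 − 75/480)·239.3²/75 = 148.43
V̂(x̄_st) = 224.617
SE(x̄_st) = √224.617 = 14.9872

SE(x̄_st) ≈ 15.0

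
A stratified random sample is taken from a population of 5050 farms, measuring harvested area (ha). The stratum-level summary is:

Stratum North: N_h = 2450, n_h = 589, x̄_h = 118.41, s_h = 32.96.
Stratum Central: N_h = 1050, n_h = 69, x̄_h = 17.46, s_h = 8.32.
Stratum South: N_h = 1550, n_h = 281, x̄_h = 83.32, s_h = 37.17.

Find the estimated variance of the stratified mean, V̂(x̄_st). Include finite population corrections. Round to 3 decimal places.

V̂(x̄_st) ≈ 0.749

V̂(x̄_st) = Σ W_h² (1 − n_h/N_h) s_h²/n_h, with W_h = N_h/N and N = 5050:
  stratum North: (2450/5050)²·(1 − 589/2450)·32.96²/589 = 0.329753
  stratum Central: (1050/5050)²·(1 − 69/1050)·8.32²/69 = 0.0405203
  stratum South: (1550/5050)²·(1 − 281/1550)·37.17²/281 = 0.379218
V̂(x̄_st) = 0.749492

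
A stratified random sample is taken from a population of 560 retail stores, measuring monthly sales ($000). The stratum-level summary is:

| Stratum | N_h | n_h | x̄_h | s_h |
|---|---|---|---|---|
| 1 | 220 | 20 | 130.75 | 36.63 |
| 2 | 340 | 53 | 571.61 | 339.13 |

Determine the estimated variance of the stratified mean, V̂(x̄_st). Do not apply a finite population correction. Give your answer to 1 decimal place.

V̂(x̄_st) ≈ 810.3

V̂(x̄_st) = Σ W_h² s_h²/n_h, with W_h = N_h/N and N = 560:
  stratum 1: (220/560)²·36.63²/20 = 10.3541
  stratum 2: (340/560)²·339.13²/53 = 799.905
V̂(x̄_st) = 810.259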